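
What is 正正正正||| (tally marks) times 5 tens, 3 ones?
Convert 正正正正||| (tally marks) → 5 + 5 + 5 + 5 + 3 = 23 (decimal)
Convert 5 tens, 3 ones (place-value notation) → 5×10 + 3 = 53 (decimal)
Compute 23 × 53 = 1219
1219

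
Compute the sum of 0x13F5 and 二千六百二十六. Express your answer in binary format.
Convert 0x13F5 (hexadecimal) → 1×4096 + 3×256 + 15×16 + 5 = 5109 (decimal)
Convert 二千六百二十六 (Chinese numeral) → 2×1000 + 6×100 + 2×10 + 6 = 2626 (decimal)
Compute 5109 + 2626 = 7735
Convert 7735 (decimal) → 7735 = 4096 + 2048 + 1024 + 512 + 32 + 16 + 4 + 2 + 1 → 0b1111000110111 (binary)
0b1111000110111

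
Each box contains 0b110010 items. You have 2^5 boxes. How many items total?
Convert 0b110010 (binary) → 32 + 16 + 2 = 50 (decimal)
Convert 2^5 (power) → 32 (decimal)
Compute 50 × 32 = 1600
1600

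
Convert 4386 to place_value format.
Convert 4386 (decimal) → 4386 = 4×1000 + 3×100 + 8×10 + 6 → 4 thousands, 3 hundreds, 8 tens, 6 ones (place-value notation)
4 thousands, 3 hundreds, 8 tens, 6 ones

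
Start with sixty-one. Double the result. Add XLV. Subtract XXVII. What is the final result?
Convert sixty-one (English words) → 61 (decimal)
Start: 61
61 × 2 = 122
Convert XLV (Roman numeral) → 40 + 5 = 45 (decimal)
122 + 45 = 167
Convert XXVII (Roman numeral) → 10 + 10 + 5 + 1 + 1 = 27 (decimal)
167 - 27 = 140
140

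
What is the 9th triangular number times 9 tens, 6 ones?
Convert the 9th triangular number (triangular index) → 9×10/2 = 45 (decimal)
Convert 9 tens, 6 ones (place-value notation) → 9×10 + 6 = 96 (decimal)
Compute 45 × 96 = 4320
4320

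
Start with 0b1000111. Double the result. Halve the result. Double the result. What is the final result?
Convert 0b1000111 (binary) → 64 + 4 + 2 + 1 = 71 (decimal)
Start: 71
71 × 2 = 142
142 ÷ 2 = 71
71 × 2 = 142
142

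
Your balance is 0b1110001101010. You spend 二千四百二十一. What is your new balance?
Convert 0b1110001101010 (binary) → 4096 + 2048 + 1024 + 64 + 32 + 8 + 2 = 7274 (decimal)
Convert 二千四百二十一 (Chinese numeral) → 2×1000 + 4×100 + 2×10 + 1 = 2421 (decimal)
Compute 7274 - 2421 = 4853
4853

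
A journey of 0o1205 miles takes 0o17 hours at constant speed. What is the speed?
Convert 0o1205 (octal) → 1×512 + 2×64 + 5 = 645 (decimal)
Convert 0o17 (octal) → 1×8 + 7 = 15 (decimal)
Compute 645 ÷ 15 = 43
43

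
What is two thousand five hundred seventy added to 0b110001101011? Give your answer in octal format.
Convert two thousand five hundred seventy (English words) → 2×1000 + 5×100 + 70 = 2570 (decimal)
Convert 0b110001101011 (binary) → 2048 + 1024 + 64 + 32 + 8 + 2 + 1 = 3179 (decimal)
Compute 2570 + 3179 = 5749
Convert 5749 (decimal) → 5749 = 1×4096 + 3×512 + 1×64 + 6×8 + 5 → 0o13165 (octal)
0o13165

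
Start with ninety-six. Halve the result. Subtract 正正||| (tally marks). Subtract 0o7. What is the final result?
Convert ninety-six (English words) → 96 (decimal)
Start: 96
96 ÷ 2 = 48
Convert 正正||| (tally marks) → 5 + 5 + 3 = 13 (decimal)
48 - 13 = 35
Convert 0o7 (octal) → 7 (decimal)
35 - 7 = 28
28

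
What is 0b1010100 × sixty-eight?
Convert 0b1010100 (binary) → 64 + 16 + 4 = 84 (decimal)
Convert sixty-eight (English words) → 68 (decimal)
Compute 84 × 68 = 5712
5712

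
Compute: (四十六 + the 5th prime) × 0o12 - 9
Convert 四十六 (Chinese numeral) → 4×10 + 6 = 46 (decimal)
Convert the 5th prime (prime index) → 11 (decimal)
Convert 0o12 (octal) → 1×8 + 2 = 10 (decimal)
Expression in decimal: (46 + 11) × 10 - 9
Parentheses first: 46 + 11 = 57
Multiply: 57 × 10 = 570
Subtract: 570 - 9 = 561
561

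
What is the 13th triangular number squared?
The 13th triangular number = 13×14/2 = 91
Compute 91² = 91 × 91 = 8281
8281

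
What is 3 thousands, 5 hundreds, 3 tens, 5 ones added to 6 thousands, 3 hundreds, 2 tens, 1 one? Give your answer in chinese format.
Convert 3 thousands, 5 hundreds, 3 tens, 5 ones (place-value notation) → 3×1000 + 5×100 + 3×10 + 5 = 3535 (decimal)
Convert 6 thousands, 3 hundreds, 2 tens, 1 one (place-value notation) → 6×1000 + 3×100 + 2×10 + 1 = 6321 (decimal)
Compute 3535 + 6321 = 9856
Convert 9856 (decimal) → 9856 = 9×1000 + 8×100 + 5×10 + 6 → 九千八百五十六 (Chinese numeral)
九千八百五十六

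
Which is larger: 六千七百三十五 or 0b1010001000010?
Convert 六千七百三十五 (Chinese numeral) → 6×1000 + 7×100 + 3×10 + 5 = 6735 (decimal)
Convert 0b1010001000010 (binary) → 4096 + 1024 + 64 + 2 = 5186 (decimal)
Compare 6735 vs 5186: larger = 6735
6735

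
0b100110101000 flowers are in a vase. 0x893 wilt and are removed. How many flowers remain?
Convert 0b100110101000 (binary) → 2048 + 256 + 128 + 32 + 8 = 2472 (decimal)
Convert 0x893 (hexadecimal) → 8×256 + 9×16 + 3 = 2195 (decimal)
Compute 2472 - 2195 = 277
277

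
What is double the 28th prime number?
The 28th prime number = 107
Compute 107 × 2 = 214
214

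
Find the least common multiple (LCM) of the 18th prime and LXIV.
Convert the 18th prime (prime index) → 61 (decimal)
Convert LXIV (Roman numeral) → 50 + 10 + 4 = 64 (decimal)
Compute lcm(61, 64) = 3904
3904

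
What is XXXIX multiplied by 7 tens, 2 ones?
Convert XXXIX (Roman numeral) → 10 + 10 + 10 + 9 = 39 (decimal)
Convert 7 tens, 2 ones (place-value notation) → 7×10 + 2 = 72 (decimal)
Compute 39 × 72 = 2808
2808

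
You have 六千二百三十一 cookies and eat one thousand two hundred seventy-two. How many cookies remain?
Convert 六千二百三十一 (Chinese numeral) → 6×1000 + 2×100 + 3×10 + 1 = 6231 (decimal)
Convert one thousand two hundred seventy-two (English words) → 1×1000 + 2×100 + 72 = 1272 (decimal)
Compute 6231 - 1272 = 4959
4959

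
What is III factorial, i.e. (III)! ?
Convert III (Roman numeral) → 1 + 1 + 1 = 3 (decimal)
Compute 3! = 6
6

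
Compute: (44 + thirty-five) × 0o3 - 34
Convert thirty-five (English words) → 35 (decimal)
Convert 0o3 (octal) → 3 (decimal)
Expression in decimal: (44 + 35) × 3 - 34
Parentheses first: 44 + 35 = 79
Multiply: 79 × 3 = 237
Subtract: 237 - 34 = 203
203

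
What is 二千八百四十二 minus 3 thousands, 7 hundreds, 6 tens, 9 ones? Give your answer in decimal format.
Convert 二千八百四十二 (Chinese numeral) → 2×1000 + 8×100 + 4×10 + 2 = 2842 (decimal)
Convert 3 thousands, 7 hundreds, 6 tens, 9 ones (place-value notation) → 3×1000 + 7×100 + 6×10 + 9 = 3769 (decimal)
Compute 2842 - 3769 = -927
-927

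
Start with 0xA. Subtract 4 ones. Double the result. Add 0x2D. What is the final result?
Convert 0xA (hexadecimal) → 10 (decimal)
Start: 10
Convert 4 ones (place-value notation) → 4 (decimal)
10 - 4 = 6
6 × 2 = 12
Convert 0x2D (hexadecimal) → 2×16 + 13 = 45 (decimal)
12 + 45 = 57
57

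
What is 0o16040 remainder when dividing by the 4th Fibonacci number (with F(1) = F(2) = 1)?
Convert 0o16040 (octal) → 1×4096 + 6×512 + 4×8 = 7200 (decimal)
Convert the 4th Fibonacci number (with F(1) = F(2) = 1) (Fibonacci index) → 1, 1, 2, 3 → 3 (decimal)
Compute 7200 mod 3 = 0
0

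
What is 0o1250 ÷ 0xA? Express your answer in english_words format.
Convert 0o1250 (octal) → 1×512 + 2×64 + 5×8 = 680 (decimal)
Convert 0xA (hexadecimal) → 10 (decimal)
Compute 680 ÷ 10 = 68
Convert 68 (decimal) → sixty-eight (English words)
sixty-eight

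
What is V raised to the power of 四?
Convert V (Roman numeral) → 5 (decimal)
Convert 四 (Chinese numeral) → 4 (decimal)
Compute 5 ^ 4 = 625
625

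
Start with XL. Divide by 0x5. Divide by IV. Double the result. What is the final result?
Convert XL (Roman numeral) → 40 (decimal)
Start: 40
Convert 0x5 (hexadecimal) → 5 (decimal)
40 ÷ 5 = 8
Convert IV (Roman numeral) → 4 (decimal)
8 ÷ 4 = 2
2 × 2 = 4
4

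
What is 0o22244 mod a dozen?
Convert 0o22244 (octal) → 2×4096 + 2×512 + 2×64 + 4×8 + 4 = 9380 (decimal)
Convert a dozen (colloquial) → 12 (decimal)
Compute 9380 mod 12 = 8
8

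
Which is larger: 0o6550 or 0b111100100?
Convert 0o6550 (octal) → 6×512 + 5×64 + 5×8 = 3432 (decimal)
Convert 0b111100100 (binary) → 256 + 128 + 64 + 32 + 4 = 484 (decimal)
Compare 3432 vs 484: larger = 3432
3432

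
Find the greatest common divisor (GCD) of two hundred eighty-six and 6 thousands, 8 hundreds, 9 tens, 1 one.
Convert two hundred eighty-six (English words) → 2×100 + 86 = 286 (decimal)
Convert 6 thousands, 8 hundreds, 9 tens, 1 one (place-value notation) → 6×1000 + 8×100 + 9×10 + 1 = 6891 (decimal)
Compute gcd(286, 6891) = 1
1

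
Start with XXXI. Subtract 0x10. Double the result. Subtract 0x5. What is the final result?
Convert XXXI (Roman numeral) → 10 + 10 + 10 + 1 = 31 (decimal)
Start: 31
Convert 0x10 (hexadecimal) → 1×16 = 16 (decimal)
31 - 16 = 15
15 × 2 = 30
Convert 0x5 (hexadecimal) → 5 (decimal)
30 - 5 = 25
25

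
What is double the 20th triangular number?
The 20th triangular number = 20×21/2 = 210
Compute 210 × 2 = 420
420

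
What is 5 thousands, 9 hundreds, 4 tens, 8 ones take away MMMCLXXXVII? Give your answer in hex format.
Convert 5 thousands, 9 hundreds, 4 tens, 8 ones (place-value notation) → 5×1000 + 9×100 + 4×10 + 8 = 5948 (decimal)
Convert MMMCLXXXVII (Roman numeral) → 1000 + 1000 + 1000 + 100 + 50 + 10 + 10 + 10 + 5 + 1 + 1 = 3187 (decimal)
Compute 5948 - 3187 = 2761
Convert 2761 (decimal) → 2761 = 10×256 + 12×16 + 9 → 0xAC9 (hexadecimal)
0xAC9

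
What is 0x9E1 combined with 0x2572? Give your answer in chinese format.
Convert 0x9E1 (hexadecimal) → 9×256 + 14×16 + 1 = 2529 (decimal)
Convert 0x2572 (hexadecimal) → 2×4096 + 5×256 + 7×16 + 2 = 9586 (decimal)
Compute 2529 + 9586 = 12115
Convert 12115 (decimal) → 12115 = 1×10000 + 2×1000 + 1×100 + 1×10 + 5 → 一万二千一百一十五 (Chinese numeral)
一万二千一百一十五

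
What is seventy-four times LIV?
Convert seventy-four (English words) → 74 (decimal)
Convert LIV (Roman numeral) → 50 + 4 = 54 (decimal)
Compute 74 × 54 = 3996
3996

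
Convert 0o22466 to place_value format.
Convert 0o22466 (octal) → 2×4096 + 2×512 + 4×64 + 6×8 + 6 = 9526 (decimal)
Convert 9526 (decimal) → 9526 = 9×1000 + 5×100 + 2×10 + 6 → 9 thousands, 5 hundreds, 2 tens, 6 ones (place-value notation)
9 thousands, 5 hundreds, 2 tens, 6 ones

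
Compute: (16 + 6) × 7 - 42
Parentheses first: 16 + 6 = 22
Multiply: 22 × 7 = 154
Subtract: 154 - 42 = 112
112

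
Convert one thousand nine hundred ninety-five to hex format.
Convert one thousand nine hundred ninety-five (English words) → 1×1000 + 9×100 + 95 = 1995 (decimal)
Convert 1995 (decimal) → 1995 = 7×256 + 12×16 + 11 → 0x7CB (hexadecimal)
0x7CB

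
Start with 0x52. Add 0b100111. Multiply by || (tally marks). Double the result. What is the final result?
Convert 0x52 (hexadecimal) → 5×16 + 2 = 82 (decimal)
Start: 82
Convert 0b100111 (binary) → 32 + 4 + 2 + 1 = 39 (decimal)
82 + 39 = 121
Convert || (tally marks) → 2 (decimal)
121 × 2 = 242
242 × 2 = 484
484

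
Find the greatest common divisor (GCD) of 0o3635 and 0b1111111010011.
Convert 0o3635 (octal) → 3×512 + 6×64 + 3×8 + 5 = 1949 (decimal)
Convert 0b1111111010011 (binary) → 4096 + 2048 + 1024 + 512 + 256 + 128 + 64 + 16 + 2 + 1 = 8147 (decimal)
Compute gcd(1949, 8147) = 1
1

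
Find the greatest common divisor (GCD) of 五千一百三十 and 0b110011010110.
Convert 五千一百三十 (Chinese numeral) → 5×1000 + 1×100 + 3×10 = 5130 (decimal)
Convert 0b110011010110 (binary) → 2048 + 1024 + 128 + 64 + 16 + 4 + 2 = 3286 (decimal)
Compute gcd(5130, 3286) = 2
2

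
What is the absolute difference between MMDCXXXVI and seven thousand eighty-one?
Convert MMDCXXXVI (Roman numeral) → 1000 + 1000 + 500 + 100 + 10 + 10 + 10 + 5 + 1 = 2636 (decimal)
Convert seven thousand eighty-one (English words) → 7×1000 + 81 = 7081 (decimal)
Compute |2636 - 7081| = 4445
4445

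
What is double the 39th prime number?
The 39th prime number = 167
Compute 167 × 2 = 334
334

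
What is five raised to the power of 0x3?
Convert five (English words) → 5 (decimal)
Convert 0x3 (hexadecimal) → 3 (decimal)
Compute 5 ^ 3 = 125
125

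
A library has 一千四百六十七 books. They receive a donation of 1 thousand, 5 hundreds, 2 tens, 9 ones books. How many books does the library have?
Convert 一千四百六十七 (Chinese numeral) → 1×1000 + 4×100 + 6×10 + 7 = 1467 (decimal)
Convert 1 thousand, 5 hundreds, 2 tens, 9 ones (place-value notation) → 1×1000 + 5×100 + 2×10 + 9 = 1529 (decimal)
Compute 1467 + 1529 = 2996
2996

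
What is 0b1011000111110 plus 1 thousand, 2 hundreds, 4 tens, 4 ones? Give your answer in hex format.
Convert 0b1011000111110 (binary) → 4096 + 1024 + 512 + 32 + 16 + 8 + 4 + 2 = 5694 (decimal)
Convert 1 thousand, 2 hundreds, 4 tens, 4 ones (place-value notation) → 1×1000 + 2×100 + 4×10 + 4 = 1244 (decimal)
Compute 5694 + 1244 = 6938
Convert 6938 (decimal) → 6938 = 1×4096 + 11×256 + 1×16 + 10 → 0x1B1A (hexadecimal)
0x1B1A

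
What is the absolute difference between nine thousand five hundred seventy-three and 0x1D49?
Convert nine thousand five hundred seventy-three (English words) → 9×1000 + 5×100 + 73 = 9573 (decimal)
Convert 0x1D49 (hexadecimal) → 1×4096 + 13×256 + 4×16 + 9 = 7497 (decimal)
Compute |9573 - 7497| = 2076
2076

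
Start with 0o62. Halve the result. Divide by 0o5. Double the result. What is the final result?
Convert 0o62 (octal) → 6×8 + 2 = 50 (decimal)
Start: 50
50 ÷ 2 = 25
Convert 0o5 (octal) → 5 (decimal)
25 ÷ 5 = 5
5 × 2 = 10
10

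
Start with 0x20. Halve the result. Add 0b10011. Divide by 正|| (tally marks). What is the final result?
Convert 0x20 (hexadecimal) → 2×16 = 32 (decimal)
Start: 32
32 ÷ 2 = 16
Convert 0b10011 (binary) → 16 + 2 + 1 = 19 (decimal)
16 + 19 = 35
Convert 正|| (tally marks) → 5 + 2 = 7 (decimal)
35 ÷ 7 = 5
5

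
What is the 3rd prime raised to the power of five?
Convert the 3rd prime (prime index) → 5 (decimal)
Convert five (English words) → 5 (decimal)
Compute 5 ^ 5 = 3125
3125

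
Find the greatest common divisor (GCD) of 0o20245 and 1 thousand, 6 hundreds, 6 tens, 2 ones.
Convert 0o20245 (octal) → 2×4096 + 2×64 + 4×8 + 5 = 8357 (decimal)
Convert 1 thousand, 6 hundreds, 6 tens, 2 ones (place-value notation) → 1×1000 + 6×100 + 6×10 + 2 = 1662 (decimal)
Compute gcd(8357, 1662) = 1
1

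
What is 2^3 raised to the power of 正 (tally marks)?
Convert 2^3 (power) → 8 (decimal)
Convert 正 (tally marks) → 5 (decimal)
Compute 8 ^ 5 = 32768
32768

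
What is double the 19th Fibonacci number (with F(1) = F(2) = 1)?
The 19th Fibonacci number (with F(1) = F(2) = 1) = 4181
Compute 4181 × 2 = 8362
8362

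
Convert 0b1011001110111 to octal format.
Convert 0b1011001110111 (binary) → 4096 + 1024 + 512 + 64 + 32 + 16 + 4 + 2 + 1 = 5751 (decimal)
Convert 5751 (decimal) → 5751 = 1×4096 + 3×512 + 1×64 + 6×8 + 7 → 0o13167 (octal)
0o13167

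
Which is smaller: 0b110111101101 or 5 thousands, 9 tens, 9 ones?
Convert 0b110111101101 (binary) → 2048 + 1024 + 256 + 128 + 64 + 32 + 8 + 4 + 1 = 3565 (decimal)
Convert 5 thousands, 9 tens, 9 ones (place-value notation) → 5×1000 + 9×10 + 9 = 5099 (decimal)
Compare 3565 vs 5099: smaller = 3565
3565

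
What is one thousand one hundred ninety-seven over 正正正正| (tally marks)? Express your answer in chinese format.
Convert one thousand one hundred ninety-seven (English words) → 1×1000 + 1×100 + 97 = 1197 (decimal)
Convert 正正正正| (tally marks) → 5 + 5 + 5 + 5 + 1 = 21 (decimal)
Compute 1197 ÷ 21 = 57
Convert 57 (decimal) → 57 = 5×10 + 7 → 五十七 (Chinese numeral)
五十七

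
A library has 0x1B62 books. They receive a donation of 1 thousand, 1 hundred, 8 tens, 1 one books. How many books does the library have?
Convert 0x1B62 (hexadecimal) → 1×4096 + 11×256 + 6×16 + 2 = 7010 (decimal)
Convert 1 thousand, 1 hundred, 8 tens, 1 one (place-value notation) → 1×1000 + 1×100 + 8×10 + 1 = 1181 (decimal)
Compute 7010 + 1181 = 8191
8191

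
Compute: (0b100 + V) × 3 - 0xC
Convert 0b100 (binary) → 4 (decimal)
Convert V (Roman numeral) → 5 (decimal)
Convert 0xC (hexadecimal) → 12 (decimal)
Expression in decimal: (4 + 5) × 3 - 12
Parentheses first: 4 + 5 = 9
Multiply: 9 × 3 = 27
Subtract: 27 - 12 = 15
15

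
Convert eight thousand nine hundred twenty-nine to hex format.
Convert eight thousand nine hundred twenty-nine (English words) → 8×1000 + 9×100 + 29 = 8929 (decimal)
Convert 8929 (decimal) → 8929 = 2×4096 + 2×256 + 14×16 + 1 → 0x22E1 (hexadecimal)
0x22E1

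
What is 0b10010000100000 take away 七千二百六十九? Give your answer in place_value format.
Convert 0b10010000100000 (binary) → 8192 + 1024 + 32 = 9248 (decimal)
Convert 七千二百六十九 (Chinese numeral) → 7×1000 + 2×100 + 6×10 + 9 = 7269 (decimal)
Compute 9248 - 7269 = 1979
Convert 1979 (decimal) → 1979 = 1×1000 + 9×100 + 7×10 + 9 → 1 thousand, 9 hundreds, 7 tens, 9 ones (place-value notation)
1 thousand, 9 hundreds, 7 tens, 9 ones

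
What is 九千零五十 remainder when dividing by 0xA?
Convert 九千零五十 (Chinese numeral) → 9×1000 + 5×10 = 9050 (decimal)
Convert 0xA (hexadecimal) → 10 (decimal)
Compute 9050 mod 10 = 0
0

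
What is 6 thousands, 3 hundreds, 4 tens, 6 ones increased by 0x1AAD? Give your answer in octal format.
Convert 6 thousands, 3 hundreds, 4 tens, 6 ones (place-value notation) → 6×1000 + 3×100 + 4×10 + 6 = 6346 (decimal)
Convert 0x1AAD (hexadecimal) → 1×4096 + 10×256 + 10×16 + 13 = 6829 (decimal)
Compute 6346 + 6829 = 13175
Convert 13175 (decimal) → 13175 = 3×4096 + 1×512 + 5×64 + 6×8 + 7 → 0o31567 (octal)
0o31567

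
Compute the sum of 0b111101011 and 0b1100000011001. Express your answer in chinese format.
Convert 0b111101011 (binary) → 256 + 128 + 64 + 32 + 8 + 2 + 1 = 491 (decimal)
Convert 0b1100000011001 (binary) → 4096 + 2048 + 16 + 8 + 1 = 6169 (decimal)
Compute 491 + 6169 = 6660
Convert 6660 (decimal) → 6660 = 6×1000 + 6×100 + 6×10 → 六千六百六十 (Chinese numeral)
六千六百六十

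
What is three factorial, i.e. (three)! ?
Convert three (English words) → 3 (decimal)
Compute 3! = 6
6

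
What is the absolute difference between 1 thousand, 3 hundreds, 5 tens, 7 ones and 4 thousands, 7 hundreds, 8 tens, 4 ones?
Convert 1 thousand, 3 hundreds, 5 tens, 7 ones (place-value notation) → 1×1000 + 3×100 + 5×10 + 7 = 1357 (decimal)
Convert 4 thousands, 7 hundreds, 8 tens, 4 ones (place-value notation) → 4×1000 + 7×100 + 8×10 + 4 = 4784 (decimal)
Compute |1357 - 4784| = 3427
3427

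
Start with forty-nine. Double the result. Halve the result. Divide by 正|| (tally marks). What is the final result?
Convert forty-nine (English words) → 49 (decimal)
Start: 49
49 × 2 = 98
98 ÷ 2 = 49
Convert 正|| (tally marks) → 5 + 2 = 7 (decimal)
49 ÷ 7 = 7
7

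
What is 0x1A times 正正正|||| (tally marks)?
Convert 0x1A (hexadecimal) → 1×16 + 10 = 26 (decimal)
Convert 正正正|||| (tally marks) → 5 + 5 + 5 + 4 = 19 (decimal)
Compute 26 × 19 = 494
494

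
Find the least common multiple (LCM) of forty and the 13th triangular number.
Convert forty (English words) → 40 (decimal)
Convert the 13th triangular number (triangular index) → 13×14/2 = 91 (decimal)
Compute lcm(40, 91) = 3640
3640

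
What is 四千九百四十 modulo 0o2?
Convert 四千九百四十 (Chinese numeral) → 4×1000 + 9×100 + 4×10 = 4940 (decimal)
Convert 0o2 (octal) → 2 (decimal)
Compute 4940 mod 2 = 0
0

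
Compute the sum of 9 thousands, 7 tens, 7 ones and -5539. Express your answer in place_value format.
Convert 9 thousands, 7 tens, 7 ones (place-value notation) → 9×1000 + 7×10 + 7 = 9077 (decimal)
Compute 9077 + -5539 = 3538
Convert 3538 (decimal) → 3538 = 3×1000 + 5×100 + 3×10 + 8 → 3 thousands, 5 hundreds, 3 tens, 8 ones (place-value notation)
3 thousands, 5 hundreds, 3 tens, 8 ones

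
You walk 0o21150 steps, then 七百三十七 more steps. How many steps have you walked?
Convert 0o21150 (octal) → 2×4096 + 1×512 + 1×64 + 5×8 = 8808 (decimal)
Convert 七百三十七 (Chinese numeral) → 7×100 + 3×10 + 7 = 737 (decimal)
Compute 8808 + 737 = 9545
9545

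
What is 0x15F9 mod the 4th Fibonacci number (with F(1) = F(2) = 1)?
Convert 0x15F9 (hexadecimal) → 1×4096 + 5×256 + 15×16 + 9 = 5625 (decimal)
Convert the 4th Fibonacci number (with F(1) = F(2) = 1) (Fibonacci index) → 1, 1, 2, 3 → 3 (decimal)
Compute 5625 mod 3 = 0
0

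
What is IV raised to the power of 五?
Convert IV (Roman numeral) → 4 (decimal)
Convert 五 (Chinese numeral) → 5 (decimal)
Compute 4 ^ 5 = 1024
1024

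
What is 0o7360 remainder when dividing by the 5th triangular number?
Convert 0o7360 (octal) → 7×512 + 3×64 + 6×8 = 3824 (decimal)
Convert the 5th triangular number (triangular index) → 5×6/2 = 15 (decimal)
Compute 3824 mod 15 = 14
14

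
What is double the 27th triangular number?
The 27th triangular number = 27×28/2 = 378
Compute 378 × 2 = 756
756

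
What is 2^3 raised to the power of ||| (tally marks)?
Convert 2^3 (power) → 8 (decimal)
Convert ||| (tally marks) → 3 (decimal)
Compute 8 ^ 3 = 512
512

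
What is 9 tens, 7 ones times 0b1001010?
Convert 9 tens, 7 ones (place-value notation) → 9×10 + 7 = 97 (decimal)
Convert 0b1001010 (binary) → 64 + 8 + 2 = 74 (decimal)
Compute 97 × 74 = 7178
7178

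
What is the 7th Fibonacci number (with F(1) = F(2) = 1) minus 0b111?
The 7th Fibonacci number (with F(1) = F(2) = 1): 1, 1, 2, 3, 5, 8, 13 → 13
Convert 0b111 (binary) → 4 + 2 + 1 = 7 (decimal)
Compute 13 - 7 = 6
6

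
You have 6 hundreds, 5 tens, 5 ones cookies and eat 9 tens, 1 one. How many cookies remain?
Convert 6 hundreds, 5 tens, 5 ones (place-value notation) → 6×100 + 5×10 + 5 = 655 (decimal)
Convert 9 tens, 1 one (place-value notation) → 9×10 + 1 = 91 (decimal)
Compute 655 - 91 = 564
564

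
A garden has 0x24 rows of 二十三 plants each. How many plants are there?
Convert 二十三 (Chinese numeral) → 2×10 + 3 = 23 (decimal)
Convert 0x24 (hexadecimal) → 2×16 + 4 = 36 (decimal)
Compute 23 × 36 = 828
828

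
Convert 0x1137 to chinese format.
Convert 0x1137 (hexadecimal) → 1×4096 + 1×256 + 3×16 + 7 = 4407 (decimal)
Convert 4407 (decimal) → 4407 = 4×1000 + 4×100 + 7 → 四千四百零七 (Chinese numeral)
四千四百零七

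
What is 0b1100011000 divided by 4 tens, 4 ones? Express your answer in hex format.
Convert 0b1100011000 (binary) → 512 + 256 + 16 + 8 = 792 (decimal)
Convert 4 tens, 4 ones (place-value notation) → 4×10 + 4 = 44 (decimal)
Compute 792 ÷ 44 = 18
Convert 18 (decimal) → 18 = 1×16 + 2 → 0x12 (hexadecimal)
0x12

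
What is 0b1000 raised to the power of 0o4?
Convert 0b1000 (binary) → 8 (decimal)
Convert 0o4 (octal) → 4 (decimal)
Compute 8 ^ 4 = 4096
4096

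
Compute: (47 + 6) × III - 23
Convert III (Roman numeral) → 1 + 1 + 1 = 3 (decimal)
Expression in decimal: (47 + 6) × 3 - 23
Parentheses first: 47 + 6 = 53
Multiply: 53 × 3 = 159
Subtract: 159 - 23 = 136
136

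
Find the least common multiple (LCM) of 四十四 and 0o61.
Convert 四十四 (Chinese numeral) → 4×10 + 4 = 44 (decimal)
Convert 0o61 (octal) → 6×8 + 1 = 49 (decimal)
Compute lcm(44, 49) = 2156
2156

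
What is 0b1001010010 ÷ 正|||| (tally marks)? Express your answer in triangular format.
Convert 0b1001010010 (binary) → 512 + 64 + 16 + 2 = 594 (decimal)
Convert 正|||| (tally marks) → 5 + 4 = 9 (decimal)
Compute 594 ÷ 9 = 66
Convert 66 (decimal) → 66 = 11×12/2 → the 11th triangular number (triangular index)
the 11th triangular number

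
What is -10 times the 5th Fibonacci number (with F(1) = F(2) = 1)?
Convert the 5th Fibonacci number (with F(1) = F(2) = 1) (Fibonacci index) → 1, 1, 2, 3, 5 → 5 (decimal)
Compute -10 × 5 = -50
-50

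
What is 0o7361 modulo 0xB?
Convert 0o7361 (octal) → 7×512 + 3×64 + 6×8 + 1 = 3825 (decimal)
Convert 0xB (hexadecimal) → 11 (decimal)
Compute 3825 mod 11 = 8
8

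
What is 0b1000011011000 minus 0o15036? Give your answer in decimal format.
Convert 0b1000011011000 (binary) → 4096 + 128 + 64 + 16 + 8 = 4312 (decimal)
Convert 0o15036 (octal) → 1×4096 + 5×512 + 3×8 + 6 = 6686 (decimal)
Compute 4312 - 6686 = -2374
-2374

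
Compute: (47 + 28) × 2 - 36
Parentheses first: 47 + 28 = 75
Multiply: 75 × 2 = 150
Subtract: 150 - 36 = 114
114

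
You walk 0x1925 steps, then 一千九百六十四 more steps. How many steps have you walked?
Convert 0x1925 (hexadecimal) → 1×4096 + 9×256 + 2×16 + 5 = 6437 (decimal)
Convert 一千九百六十四 (Chinese numeral) → 1×1000 + 9×100 + 6×10 + 4 = 1964 (decimal)
Compute 6437 + 1964 = 8401
8401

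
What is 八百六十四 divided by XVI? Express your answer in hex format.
Convert 八百六十四 (Chinese numeral) → 8×100 + 6×10 + 4 = 864 (decimal)
Convert XVI (Roman numeral) → 10 + 5 + 1 = 16 (decimal)
Compute 864 ÷ 16 = 54
Convert 54 (decimal) → 54 = 3×16 + 6 → 0x36 (hexadecimal)
0x36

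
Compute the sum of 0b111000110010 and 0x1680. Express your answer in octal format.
Convert 0b111000110010 (binary) → 2048 + 1024 + 512 + 32 + 16 + 2 = 3634 (decimal)
Convert 0x1680 (hexadecimal) → 1×4096 + 6×256 + 8×16 = 5760 (decimal)
Compute 3634 + 5760 = 9394
Convert 9394 (decimal) → 9394 = 2×4096 + 2×512 + 2×64 + 6×8 + 2 → 0o22262 (octal)
0o22262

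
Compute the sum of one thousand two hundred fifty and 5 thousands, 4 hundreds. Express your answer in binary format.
Convert one thousand two hundred fifty (English words) → 1×1000 + 2×100 + 50 = 1250 (decimal)
Convert 5 thousands, 4 hundreds (place-value notation) → 5×1000 + 4×100 = 5400 (decimal)
Compute 1250 + 5400 = 6650
Convert 6650 (decimal) → 6650 = 4096 + 2048 + 256 + 128 + 64 + 32 + 16 + 8 + 2 → 0b1100111111010 (binary)
0b1100111111010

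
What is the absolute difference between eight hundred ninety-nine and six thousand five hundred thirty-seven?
Convert eight hundred ninety-nine (English words) → 8×100 + 99 = 899 (decimal)
Convert six thousand five hundred thirty-seven (English words) → 6×1000 + 5×100 + 37 = 6537 (decimal)
Compute |899 - 6537| = 5638
5638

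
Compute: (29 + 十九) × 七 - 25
Convert 十九 (Chinese numeral) → 1×10 + 9 = 19 (decimal)
Convert 七 (Chinese numeral) → 7 (decimal)
Expression in decimal: (29 + 19) × 7 - 25
Parentheses first: 29 + 19 = 48
Multiply: 48 × 7 = 336
Subtract: 336 - 25 = 311
311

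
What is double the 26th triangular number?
The 26th triangular number = 26×27/2 = 351
Compute 351 × 2 = 702
702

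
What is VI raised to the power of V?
Convert VI (Roman numeral) → 5 + 1 = 6 (decimal)
Convert V (Roman numeral) → 5 (decimal)
Compute 6 ^ 5 = 7776
7776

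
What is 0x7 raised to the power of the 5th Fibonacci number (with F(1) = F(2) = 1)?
Convert 0x7 (hexadecimal) → 7 (decimal)
Convert the 5th Fibonacci number (with F(1) = F(2) = 1) (Fibonacci index) → 1, 1, 2, 3, 5 → 5 (decimal)
Compute 7 ^ 5 = 16807
16807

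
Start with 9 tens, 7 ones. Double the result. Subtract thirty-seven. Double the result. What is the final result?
Convert 9 tens, 7 ones (place-value notation) → 9×10 + 7 = 97 (decimal)
Start: 97
97 × 2 = 194
Convert thirty-seven (English words) → 37 (decimal)
194 - 37 = 157
157 × 2 = 314
314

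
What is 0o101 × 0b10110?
Convert 0o101 (octal) → 1×64 + 1 = 65 (decimal)
Convert 0b10110 (binary) → 16 + 4 + 2 = 22 (decimal)
Compute 65 × 22 = 1430
1430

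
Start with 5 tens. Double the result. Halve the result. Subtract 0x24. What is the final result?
Convert 5 tens (place-value notation) → 5×10 = 50 (decimal)
Start: 50
50 × 2 = 100
100 ÷ 2 = 50
Convert 0x24 (hexadecimal) → 2×16 + 4 = 36 (decimal)
50 - 36 = 14
14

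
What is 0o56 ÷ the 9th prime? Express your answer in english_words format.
Convert 0o56 (octal) → 5×8 + 6 = 46 (decimal)
Convert the 9th prime (prime index) → 23 (decimal)
Compute 46 ÷ 23 = 2
Convert 2 (decimal) → two (English words)
two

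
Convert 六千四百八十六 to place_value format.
Convert 六千四百八十六 (Chinese numeral) → 6×1000 + 4×100 + 8×10 + 6 = 6486 (decimal)
Convert 6486 (decimal) → 6486 = 6×1000 + 4×100 + 8×10 + 6 → 6 thousands, 4 hundreds, 8 tens, 6 ones (place-value notation)
6 thousands, 4 hundreds, 8 tens, 6 ones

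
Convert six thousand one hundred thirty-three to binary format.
Convert six thousand one hundred thirty-three (English words) → 6×1000 + 1×100 + 33 = 6133 (decimal)
Convert 6133 (decimal) → 6133 = 4096 + 1024 + 512 + 256 + 128 + 64 + 32 + 16 + 4 + 1 → 0b1011111110101 (binary)
0b1011111110101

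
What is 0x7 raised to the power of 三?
Convert 0x7 (hexadecimal) → 7 (decimal)
Convert 三 (Chinese numeral) → 3 (decimal)
Compute 7 ^ 3 = 343
343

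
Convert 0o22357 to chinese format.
Convert 0o22357 (octal) → 2×4096 + 2×512 + 3×64 + 5×8 + 7 = 9455 (decimal)
Convert 9455 (decimal) → 9455 = 9×1000 + 4×100 + 5×10 + 5 → 九千四百五十五 (Chinese numeral)
九千四百五十五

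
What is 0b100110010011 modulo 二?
Convert 0b100110010011 (binary) → 2048 + 256 + 128 + 16 + 2 + 1 = 2451 (decimal)
Convert 二 (Chinese numeral) → 2 (decimal)
Compute 2451 mod 2 = 1
1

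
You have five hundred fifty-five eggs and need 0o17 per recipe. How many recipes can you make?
Convert five hundred fifty-five (English words) → 5×100 + 55 = 555 (decimal)
Convert 0o17 (octal) → 1×8 + 7 = 15 (decimal)
Compute 555 ÷ 15 = 37
37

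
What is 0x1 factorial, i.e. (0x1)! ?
Convert 0x1 (hexadecimal) → 1 (decimal)
Compute 1! = 1
1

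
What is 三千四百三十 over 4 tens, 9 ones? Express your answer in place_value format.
Convert 三千四百三十 (Chinese numeral) → 3×1000 + 4×100 + 3×10 = 3430 (decimal)
Convert 4 tens, 9 ones (place-value notation) → 4×10 + 9 = 49 (decimal)
Compute 3430 ÷ 49 = 70
Convert 70 (decimal) → 70 = 7×10 → 7 tens (place-value notation)
7 tens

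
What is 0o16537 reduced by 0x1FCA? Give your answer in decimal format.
Convert 0o16537 (octal) → 1×4096 + 6×512 + 5×64 + 3×8 + 7 = 7519 (decimal)
Convert 0x1FCA (hexadecimal) → 1×4096 + 15×256 + 12×16 + 10 = 8138 (decimal)
Compute 7519 - 8138 = -619
-619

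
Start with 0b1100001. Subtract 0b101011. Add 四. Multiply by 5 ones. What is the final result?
Convert 0b1100001 (binary) → 64 + 32 + 1 = 97 (decimal)
Start: 97
Convert 0b101011 (binary) → 32 + 8 + 2 + 1 = 43 (decimal)
97 - 43 = 54
Convert 四 (Chinese numeral) → 4 (decimal)
54 + 4 = 58
Convert 5 ones (place-value notation) → 5 (decimal)
58 × 5 = 290
290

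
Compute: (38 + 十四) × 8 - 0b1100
Convert 十四 (Chinese numeral) → 1×10 + 4 = 14 (decimal)
Convert 0b1100 (binary) → 8 + 4 = 12 (decimal)
Expression in decimal: (38 + 14) × 8 - 12
Parentheses first: 38 + 14 = 52
Multiply: 52 × 8 = 416
Subtract: 416 - 12 = 404
404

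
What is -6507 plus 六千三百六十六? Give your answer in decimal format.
Convert 六千三百六十六 (Chinese numeral) → 6×1000 + 3×100 + 6×10 + 6 = 6366 (decimal)
Compute -6507 + 6366 = -141
-141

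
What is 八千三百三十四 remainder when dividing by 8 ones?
Convert 八千三百三十四 (Chinese numeral) → 8×1000 + 3×100 + 3×10 + 4 = 8334 (decimal)
Convert 8 ones (place-value notation) → 8 (decimal)
Compute 8334 mod 8 = 6
6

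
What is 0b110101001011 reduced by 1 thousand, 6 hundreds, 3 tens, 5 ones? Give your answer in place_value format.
Convert 0b110101001011 (binary) → 2048 + 1024 + 256 + 64 + 8 + 2 + 1 = 3403 (decimal)
Convert 1 thousand, 6 hundreds, 3 tens, 5 ones (place-value notation) → 1×1000 + 6×100 + 3×10 + 5 = 1635 (decimal)
Compute 3403 - 1635 = 1768
Convert 1768 (decimal) → 1768 = 1×1000 + 7×100 + 6×10 + 8 → 1 thousand, 7 hundreds, 6 tens, 8 ones (place-value notation)
1 thousand, 7 hundreds, 6 tens, 8 ones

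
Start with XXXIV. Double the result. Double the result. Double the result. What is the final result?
Convert XXXIV (Roman numeral) → 10 + 10 + 10 + 4 = 34 (decimal)
Start: 34
34 × 2 = 68
68 × 2 = 136
136 × 2 = 272
272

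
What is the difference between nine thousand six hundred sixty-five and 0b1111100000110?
Convert nine thousand six hundred sixty-five (English words) → 9×1000 + 6×100 + 65 = 9665 (decimal)
Convert 0b1111100000110 (binary) → 4096 + 2048 + 1024 + 512 + 256 + 4 + 2 = 7942 (decimal)
Difference: |9665 - 7942| = 1723
1723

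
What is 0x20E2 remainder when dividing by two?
Convert 0x20E2 (hexadecimal) → 2×4096 + 14×16 + 2 = 8418 (decimal)
Convert two (English words) → 2 (decimal)
Compute 8418 mod 2 = 0
0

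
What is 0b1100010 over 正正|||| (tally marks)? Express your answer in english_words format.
Convert 0b1100010 (binary) → 64 + 32 + 2 = 98 (decimal)
Convert 正正|||| (tally marks) → 5 + 5 + 4 = 14 (decimal)
Compute 98 ÷ 14 = 7
Convert 7 (decimal) → seven (English words)
seven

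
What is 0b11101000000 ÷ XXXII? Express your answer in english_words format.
Convert 0b11101000000 (binary) → 1024 + 512 + 256 + 64 = 1856 (decimal)
Convert XXXII (Roman numeral) → 10 + 10 + 10 + 1 + 1 = 32 (decimal)
Compute 1856 ÷ 32 = 58
Convert 58 (decimal) → fifty-eight (English words)
fifty-eight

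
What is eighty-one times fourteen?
Convert eighty-one (English words) → 81 (decimal)
Convert fourteen (English words) → 14 (decimal)
Compute 81 × 14 = 1134
1134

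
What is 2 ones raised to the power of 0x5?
Convert 2 ones (place-value notation) → 2 (decimal)
Convert 0x5 (hexadecimal) → 5 (decimal)
Compute 2 ^ 5 = 32
32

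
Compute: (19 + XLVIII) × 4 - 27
Convert XLVIII (Roman numeral) → 40 + 5 + 1 + 1 + 1 = 48 (decimal)
Expression in decimal: (19 + 48) × 4 - 27
Parentheses first: 19 + 48 = 67
Multiply: 67 × 4 = 268
Subtract: 268 - 27 = 241
241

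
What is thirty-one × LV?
Convert thirty-one (English words) → 31 (decimal)
Convert LV (Roman numeral) → 50 + 5 = 55 (decimal)
Compute 31 × 55 = 1705
1705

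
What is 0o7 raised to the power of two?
Convert 0o7 (octal) → 7 (decimal)
Convert two (English words) → 2 (decimal)
Compute 7 ^ 2 = 49
49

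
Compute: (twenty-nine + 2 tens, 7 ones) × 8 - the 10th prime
Convert twenty-nine (English words) → 29 (decimal)
Convert 2 tens, 7 ones (place-value notation) → 2×10 + 7 = 27 (decimal)
Convert the 10th prime (prime index) → 29 (decimal)
Expression in decimal: (29 + 27) × 8 - 29
Parentheses first: 29 + 27 = 56
Multiply: 56 × 8 = 448
Subtract: 448 - 29 = 419
419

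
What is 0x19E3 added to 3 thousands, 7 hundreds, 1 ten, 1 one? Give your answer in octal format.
Convert 0x19E3 (hexadecimal) → 1×4096 + 9×256 + 14×16 + 3 = 6627 (decimal)
Convert 3 thousands, 7 hundreds, 1 ten, 1 one (place-value notation) → 3×1000 + 7×100 + 1×10 + 1 = 3711 (decimal)
Compute 6627 + 3711 = 10338
Convert 10338 (decimal) → 10338 = 2×4096 + 4×512 + 1×64 + 4×8 + 2 → 0o24142 (octal)
0o24142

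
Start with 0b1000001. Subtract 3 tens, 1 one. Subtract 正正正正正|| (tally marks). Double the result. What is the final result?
Convert 0b1000001 (binary) → 64 + 1 = 65 (decimal)
Start: 65
Convert 3 tens, 1 one (place-value notation) → 3×10 + 1 = 31 (decimal)
65 - 31 = 34
Convert 正正正正正|| (tally marks) → 5 + 5 + 5 + 5 + 5 + 2 = 27 (decimal)
34 - 27 = 7
7 × 2 = 14
14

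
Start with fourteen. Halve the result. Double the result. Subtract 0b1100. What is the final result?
Convert fourteen (English words) → 14 (decimal)
Start: 14
14 ÷ 2 = 7
7 × 2 = 14
Convert 0b1100 (binary) → 8 + 4 = 12 (decimal)
14 - 12 = 2
2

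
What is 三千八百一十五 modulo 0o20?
Convert 三千八百一十五 (Chinese numeral) → 3×1000 + 8×100 + 1×10 + 5 = 3815 (decimal)
Convert 0o20 (octal) → 2×8 = 16 (decimal)
Compute 3815 mod 16 = 7
7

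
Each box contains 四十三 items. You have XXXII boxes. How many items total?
Convert 四十三 (Chinese numeral) → 4×10 + 3 = 43 (decimal)
Convert XXXII (Roman numeral) → 10 + 10 + 10 + 1 + 1 = 32 (decimal)
Compute 43 × 32 = 1376
1376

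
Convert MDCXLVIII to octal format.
Convert MDCXLVIII (Roman numeral) → 1000 + 500 + 100 + 40 + 5 + 1 + 1 + 1 = 1648 (decimal)
Convert 1648 (decimal) → 1648 = 3×512 + 1×64 + 6×8 → 0o3160 (octal)
0o3160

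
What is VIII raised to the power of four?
Convert VIII (Roman numeral) → 5 + 1 + 1 + 1 = 8 (decimal)
Convert four (English words) → 4 (decimal)
Compute 8 ^ 4 = 4096
4096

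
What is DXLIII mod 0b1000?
Convert DXLIII (Roman numeral) → 500 + 40 + 1 + 1 + 1 = 543 (decimal)
Convert 0b1000 (binary) → 8 (decimal)
Compute 543 mod 8 = 7
7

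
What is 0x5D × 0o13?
Convert 0x5D (hexadecimal) → 5×16 + 13 = 93 (decimal)
Convert 0o13 (octal) → 1×8 + 3 = 11 (decimal)
Compute 93 × 11 = 1023
1023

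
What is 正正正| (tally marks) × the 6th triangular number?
Convert 正正正| (tally marks) → 5 + 5 + 5 + 1 = 16 (decimal)
Convert the 6th triangular number (triangular index) → 6×7/2 = 21 (decimal)
Compute 16 × 21 = 336
336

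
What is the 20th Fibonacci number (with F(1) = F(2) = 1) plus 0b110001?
The 20th Fibonacci number (with F(1) = F(2) = 1) = 6765
Convert 0b110001 (binary) → 32 + 16 + 1 = 49 (decimal)
Compute 6765 + 49 = 6814
6814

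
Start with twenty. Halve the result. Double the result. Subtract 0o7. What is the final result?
Convert twenty (English words) → 20 (decimal)
Start: 20
20 ÷ 2 = 10
10 × 2 = 20
Convert 0o7 (octal) → 7 (decimal)
20 - 7 = 13
13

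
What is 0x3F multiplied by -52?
Convert 0x3F (hexadecimal) → 3×16 + 15 = 63 (decimal)
Compute 63 × -52 = -3276
-3276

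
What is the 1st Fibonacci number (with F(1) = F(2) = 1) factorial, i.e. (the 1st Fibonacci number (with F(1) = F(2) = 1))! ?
Convert the 1st Fibonacci number (with F(1) = F(2) = 1) (Fibonacci index) → 1 (decimal)
Compute 1! = 1
1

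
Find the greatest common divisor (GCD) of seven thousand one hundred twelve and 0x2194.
Convert seven thousand one hundred twelve (English words) → 7×1000 + 1×100 + 12 = 7112 (decimal)
Convert 0x2194 (hexadecimal) → 2×4096 + 1×256 + 9×16 + 4 = 8596 (decimal)
Compute gcd(7112, 8596) = 28
28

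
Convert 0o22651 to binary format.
Convert 0o22651 (octal) → 2×4096 + 2×512 + 6×64 + 5×8 + 1 = 9641 (decimal)
Convert 9641 (decimal) → 9641 = 8192 + 1024 + 256 + 128 + 32 + 8 + 1 → 0b10010110101001 (binary)
0b10010110101001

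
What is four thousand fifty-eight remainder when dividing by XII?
Convert four thousand fifty-eight (English words) → 4×1000 + 58 = 4058 (decimal)
Convert XII (Roman numeral) → 10 + 1 + 1 = 12 (decimal)
Compute 4058 mod 12 = 2
2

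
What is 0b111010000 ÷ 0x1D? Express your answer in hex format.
Convert 0b111010000 (binary) → 256 + 128 + 64 + 16 = 464 (decimal)
Convert 0x1D (hexadecimal) → 1×16 + 13 = 29 (decimal)
Compute 464 ÷ 29 = 16
Convert 16 (decimal) → 16 = 1×16 → 0x10 (hexadecimal)
0x10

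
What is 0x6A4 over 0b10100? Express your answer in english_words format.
Convert 0x6A4 (hexadecimal) → 6×256 + 10×16 + 4 = 1700 (decimal)
Convert 0b10100 (binary) → 16 + 4 = 20 (decimal)
Compute 1700 ÷ 20 = 85
Convert 85 (decimal) → eighty-five (English words)
eighty-five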